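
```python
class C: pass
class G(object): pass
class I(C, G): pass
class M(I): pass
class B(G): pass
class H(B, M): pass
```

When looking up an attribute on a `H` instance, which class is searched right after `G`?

L[H] = H + merge(L[B], L[M], [B M])
  take B:  [B G object] + [M I C G object] + [B M]
  take M:  [G object] + [M I C G object] + [M]
  take I:  [G object] + [I C G object]
  take C:  [G object] + [C G object]
  take G:  [G object] + [G object]
  take object:  [object] + [object]
MRO: H B M I C G object
G is at position 5; next is object.

object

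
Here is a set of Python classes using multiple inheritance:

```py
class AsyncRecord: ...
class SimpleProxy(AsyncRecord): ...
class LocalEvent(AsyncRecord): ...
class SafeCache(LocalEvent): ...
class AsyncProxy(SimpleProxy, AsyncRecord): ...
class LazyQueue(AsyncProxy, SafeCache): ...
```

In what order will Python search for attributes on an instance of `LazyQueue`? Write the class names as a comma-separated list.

LazyQueue, AsyncProxy, SimpleProxy, SafeCache, LocalEvent, AsyncRecord, object

L[LazyQueue] = LazyQueue + merge(L[AsyncProxy], L[SafeCache], [AsyncProxy SafeCache])
  take AsyncProxy:  [AsyncProxy SimpleProxy AsyncRecord object] + [SafeCache LocalEvent AsyncRecord object] + [AsyncProxy SafeCache]
  take SimpleProxy:  [SimpleProxy AsyncRecord object] + [SafeCache LocalEvent AsyncRecord object] + [SafeCache]
  take SafeCache:  [AsyncRecord object] + [SafeCache LocalEvent AsyncRecord object] + [SafeCache]
  take LocalEvent:  [AsyncRecord object] + [LocalEvent AsyncRecord object]
  take AsyncRecord:  [AsyncRecord object] + [AsyncRecord object]
  take object:  [object] + [object]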